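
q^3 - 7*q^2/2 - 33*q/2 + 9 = (q - 6)*(q - 1/2)*(q + 3)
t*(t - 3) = t^2 - 3*t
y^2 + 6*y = y*(y + 6)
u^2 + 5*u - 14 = (u - 2)*(u + 7)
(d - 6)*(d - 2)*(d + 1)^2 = d^4 - 6*d^3 - 3*d^2 + 16*d + 12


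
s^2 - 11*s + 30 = (s - 6)*(s - 5)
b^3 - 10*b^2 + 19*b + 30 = (b - 6)*(b - 5)*(b + 1)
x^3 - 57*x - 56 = (x - 8)*(x + 1)*(x + 7)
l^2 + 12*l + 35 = (l + 5)*(l + 7)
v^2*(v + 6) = v^3 + 6*v^2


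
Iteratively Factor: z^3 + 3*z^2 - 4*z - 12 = (z - 2)*(z^2 + 5*z + 6) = (z - 2)*(z + 2)*(z + 3)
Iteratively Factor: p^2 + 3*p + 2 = (p + 1)*(p + 2)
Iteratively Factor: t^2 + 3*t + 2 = (t + 1)*(t + 2)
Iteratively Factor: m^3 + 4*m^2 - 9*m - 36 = (m - 3)*(m^2 + 7*m + 12) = (m - 3)*(m + 3)*(m + 4)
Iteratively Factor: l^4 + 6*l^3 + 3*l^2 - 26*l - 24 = (l + 1)*(l^3 + 5*l^2 - 2*l - 24) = (l - 2)*(l + 1)*(l^2 + 7*l + 12) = (l - 2)*(l + 1)*(l + 3)*(l + 4)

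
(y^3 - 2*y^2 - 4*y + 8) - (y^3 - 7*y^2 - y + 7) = 5*y^2 - 3*y + 1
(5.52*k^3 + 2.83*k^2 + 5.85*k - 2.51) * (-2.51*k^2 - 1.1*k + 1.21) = -13.8552*k^5 - 13.1753*k^4 - 11.1173*k^3 + 3.2894*k^2 + 9.8395*k - 3.0371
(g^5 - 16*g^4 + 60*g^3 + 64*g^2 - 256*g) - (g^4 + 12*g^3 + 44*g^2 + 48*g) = g^5 - 17*g^4 + 48*g^3 + 20*g^2 - 304*g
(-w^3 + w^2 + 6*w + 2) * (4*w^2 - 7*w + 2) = -4*w^5 + 11*w^4 + 15*w^3 - 32*w^2 - 2*w + 4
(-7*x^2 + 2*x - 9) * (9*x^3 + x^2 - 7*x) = -63*x^5 + 11*x^4 - 30*x^3 - 23*x^2 + 63*x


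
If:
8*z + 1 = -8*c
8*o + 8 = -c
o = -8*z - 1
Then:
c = -8/65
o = -64/65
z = -1/520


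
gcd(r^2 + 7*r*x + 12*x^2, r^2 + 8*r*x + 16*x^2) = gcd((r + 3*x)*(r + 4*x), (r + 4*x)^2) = r + 4*x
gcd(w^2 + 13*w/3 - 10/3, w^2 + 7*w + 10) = w + 5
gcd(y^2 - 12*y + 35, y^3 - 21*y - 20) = y - 5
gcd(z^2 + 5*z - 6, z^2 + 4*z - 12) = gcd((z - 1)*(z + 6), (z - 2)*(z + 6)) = z + 6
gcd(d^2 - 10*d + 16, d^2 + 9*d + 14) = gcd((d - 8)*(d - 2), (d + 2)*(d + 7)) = 1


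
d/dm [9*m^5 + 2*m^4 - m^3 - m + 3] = 45*m^4 + 8*m^3 - 3*m^2 - 1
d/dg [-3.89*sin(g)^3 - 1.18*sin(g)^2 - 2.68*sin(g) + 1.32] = (-2.36*sin(g) + 5.835*cos(2*g) - 8.515)*cos(g)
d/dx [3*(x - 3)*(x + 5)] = 6*x + 6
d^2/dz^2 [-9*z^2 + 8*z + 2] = -18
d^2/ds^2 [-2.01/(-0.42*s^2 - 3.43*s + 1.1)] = (-0.709128*s^2 - 5.791212*s + 2.01*(0.84*s + 3.43)*(1.68*s + 6.86) + 1.85724)/(0.42*s^2 + 3.43*s - 1.1)^3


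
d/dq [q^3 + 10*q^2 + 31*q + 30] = 3*q^2 + 20*q + 31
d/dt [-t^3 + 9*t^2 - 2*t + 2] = -3*t^2 + 18*t - 2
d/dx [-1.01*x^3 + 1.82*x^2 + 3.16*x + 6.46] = -3.03*x^2 + 3.64*x + 3.16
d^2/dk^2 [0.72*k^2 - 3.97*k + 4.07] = 1.44000000000000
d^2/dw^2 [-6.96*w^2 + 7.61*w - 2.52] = -13.9200000000000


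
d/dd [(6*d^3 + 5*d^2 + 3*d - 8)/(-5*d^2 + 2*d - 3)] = (-30*d^4 + 24*d^3 - 29*d^2 - 110*d + 7)/(25*d^4 - 20*d^3 + 34*d^2 - 12*d + 9)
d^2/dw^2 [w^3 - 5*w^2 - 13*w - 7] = 6*w - 10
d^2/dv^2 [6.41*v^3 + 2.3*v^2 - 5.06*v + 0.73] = 38.46*v + 4.6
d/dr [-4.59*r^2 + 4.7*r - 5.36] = 4.7 - 9.18*r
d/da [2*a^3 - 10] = 6*a^2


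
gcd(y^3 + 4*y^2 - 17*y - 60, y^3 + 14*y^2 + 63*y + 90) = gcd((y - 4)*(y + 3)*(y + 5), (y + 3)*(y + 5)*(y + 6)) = y^2 + 8*y + 15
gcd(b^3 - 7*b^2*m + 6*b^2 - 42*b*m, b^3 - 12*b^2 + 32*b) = b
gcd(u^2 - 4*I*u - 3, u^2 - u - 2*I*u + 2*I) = 1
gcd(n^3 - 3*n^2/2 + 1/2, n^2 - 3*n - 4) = 1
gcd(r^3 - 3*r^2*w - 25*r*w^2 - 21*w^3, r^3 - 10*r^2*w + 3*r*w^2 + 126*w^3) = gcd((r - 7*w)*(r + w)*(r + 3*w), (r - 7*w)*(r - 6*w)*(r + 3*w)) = r^2 - 4*r*w - 21*w^2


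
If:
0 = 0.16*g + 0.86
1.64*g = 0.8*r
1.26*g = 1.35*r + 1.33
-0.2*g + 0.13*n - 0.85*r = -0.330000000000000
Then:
No Solution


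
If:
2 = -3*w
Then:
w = -2/3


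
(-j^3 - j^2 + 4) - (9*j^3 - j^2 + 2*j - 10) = -10*j^3 - 2*j + 14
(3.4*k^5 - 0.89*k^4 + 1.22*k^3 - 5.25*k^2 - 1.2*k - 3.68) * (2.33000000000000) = 7.922*k^5 - 2.0737*k^4 + 2.8426*k^3 - 12.2325*k^2 - 2.796*k - 8.5744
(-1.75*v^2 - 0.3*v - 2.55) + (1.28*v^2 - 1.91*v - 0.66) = -0.47*v^2 - 2.21*v - 3.21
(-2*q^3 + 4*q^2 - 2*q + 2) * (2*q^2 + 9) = -4*q^5 + 8*q^4 - 22*q^3 + 40*q^2 - 18*q + 18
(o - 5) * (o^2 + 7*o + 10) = o^3 + 2*o^2 - 25*o - 50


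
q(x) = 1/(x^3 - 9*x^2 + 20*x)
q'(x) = (-3*x^2 + 18*x - 20)/(x^3 - 9*x^2 + 20*x)^2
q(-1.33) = -0.02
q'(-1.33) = -0.02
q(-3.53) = -0.00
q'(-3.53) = -0.00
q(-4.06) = -0.00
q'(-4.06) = -0.00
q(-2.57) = -0.01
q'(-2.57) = -0.01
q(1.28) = 0.08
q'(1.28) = -0.01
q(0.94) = 0.09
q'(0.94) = -0.04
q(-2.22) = -0.01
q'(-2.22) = -0.01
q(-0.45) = -0.09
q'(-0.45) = -0.24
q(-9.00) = 0.00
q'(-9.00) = 0.00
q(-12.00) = 0.00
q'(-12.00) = 0.00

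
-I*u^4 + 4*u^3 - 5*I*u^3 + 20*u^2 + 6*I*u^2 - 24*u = u*(u + 6)*(u + 4*I)*(-I*u + I)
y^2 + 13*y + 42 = (y + 6)*(y + 7)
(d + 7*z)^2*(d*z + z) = d^3*z + 14*d^2*z^2 + d^2*z + 49*d*z^3 + 14*d*z^2 + 49*z^3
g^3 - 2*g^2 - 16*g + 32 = (g - 4)*(g - 2)*(g + 4)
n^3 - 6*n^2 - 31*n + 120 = (n - 8)*(n - 3)*(n + 5)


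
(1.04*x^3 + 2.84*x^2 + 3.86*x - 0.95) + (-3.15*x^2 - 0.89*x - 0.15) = 1.04*x^3 - 0.31*x^2 + 2.97*x - 1.1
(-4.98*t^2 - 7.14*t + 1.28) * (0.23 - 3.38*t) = 16.8324*t^3 + 22.9878*t^2 - 5.9686*t + 0.2944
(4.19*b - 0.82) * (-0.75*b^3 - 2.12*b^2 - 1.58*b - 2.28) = -3.1425*b^4 - 8.2678*b^3 - 4.8818*b^2 - 8.2576*b + 1.8696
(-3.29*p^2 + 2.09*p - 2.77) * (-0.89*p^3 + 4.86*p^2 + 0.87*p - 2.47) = 2.9281*p^5 - 17.8495*p^4 + 9.7604*p^3 - 3.5176*p^2 - 7.5722*p + 6.8419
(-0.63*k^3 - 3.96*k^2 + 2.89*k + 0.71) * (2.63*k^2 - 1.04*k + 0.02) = -1.6569*k^5 - 9.7596*k^4 + 11.7065*k^3 - 1.2175*k^2 - 0.6806*k + 0.0142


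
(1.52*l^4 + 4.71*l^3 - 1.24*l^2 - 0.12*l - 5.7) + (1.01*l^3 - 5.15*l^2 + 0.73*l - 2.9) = 1.52*l^4 + 5.72*l^3 - 6.39*l^2 + 0.61*l - 8.6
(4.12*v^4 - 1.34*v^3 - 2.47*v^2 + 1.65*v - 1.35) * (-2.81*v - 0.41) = -11.5772*v^5 + 2.0762*v^4 + 7.4901*v^3 - 3.6238*v^2 + 3.117*v + 0.5535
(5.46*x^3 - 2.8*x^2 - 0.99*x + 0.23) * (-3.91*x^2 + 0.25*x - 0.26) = -21.3486*x^5 + 12.313*x^4 + 1.7513*x^3 - 0.4188*x^2 + 0.3149*x - 0.0598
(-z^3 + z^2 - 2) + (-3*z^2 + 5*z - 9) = -z^3 - 2*z^2 + 5*z - 11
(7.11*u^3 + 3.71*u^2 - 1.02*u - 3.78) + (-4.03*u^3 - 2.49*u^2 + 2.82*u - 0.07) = 3.08*u^3 + 1.22*u^2 + 1.8*u - 3.85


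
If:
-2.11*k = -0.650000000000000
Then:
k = 0.31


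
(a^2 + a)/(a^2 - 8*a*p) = (a + 1)/(a - 8*p)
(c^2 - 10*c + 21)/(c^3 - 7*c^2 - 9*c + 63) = 1/(c + 3)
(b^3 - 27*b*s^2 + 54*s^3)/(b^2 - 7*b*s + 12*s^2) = (-b^2 - 3*b*s + 18*s^2)/(-b + 4*s)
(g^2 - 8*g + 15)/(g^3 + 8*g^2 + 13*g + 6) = (g^2 - 8*g + 15)/(g^3 + 8*g^2 + 13*g + 6)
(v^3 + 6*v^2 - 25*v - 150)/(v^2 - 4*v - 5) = (v^2 + 11*v + 30)/(v + 1)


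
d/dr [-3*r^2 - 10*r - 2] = -6*r - 10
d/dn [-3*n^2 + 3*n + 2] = 3 - 6*n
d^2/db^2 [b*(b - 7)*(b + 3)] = 6*b - 8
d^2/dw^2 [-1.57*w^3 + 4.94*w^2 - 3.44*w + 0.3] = 9.88 - 9.42*w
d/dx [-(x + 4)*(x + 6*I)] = -2*x - 4 - 6*I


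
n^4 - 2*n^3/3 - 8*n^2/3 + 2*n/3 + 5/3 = (n - 5/3)*(n - 1)*(n + 1)^2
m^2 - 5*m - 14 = (m - 7)*(m + 2)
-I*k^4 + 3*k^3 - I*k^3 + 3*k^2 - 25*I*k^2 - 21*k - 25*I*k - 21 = (k - 3*I)*(k - I)*(k + 7*I)*(-I*k - I)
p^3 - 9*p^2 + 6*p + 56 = (p - 7)*(p - 4)*(p + 2)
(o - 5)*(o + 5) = o^2 - 25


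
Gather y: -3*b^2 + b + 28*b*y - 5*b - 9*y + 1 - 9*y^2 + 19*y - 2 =-3*b^2 - 4*b - 9*y^2 + y*(28*b + 10) - 1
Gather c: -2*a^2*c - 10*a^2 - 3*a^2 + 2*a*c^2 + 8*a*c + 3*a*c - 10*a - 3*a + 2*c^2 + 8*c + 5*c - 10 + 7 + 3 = -13*a^2 - 13*a + c^2*(2*a + 2) + c*(-2*a^2 + 11*a + 13)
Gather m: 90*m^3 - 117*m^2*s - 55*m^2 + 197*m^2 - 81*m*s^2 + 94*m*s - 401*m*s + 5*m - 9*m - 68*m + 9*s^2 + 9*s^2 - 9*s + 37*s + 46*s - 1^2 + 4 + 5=90*m^3 + m^2*(142 - 117*s) + m*(-81*s^2 - 307*s - 72) + 18*s^2 + 74*s + 8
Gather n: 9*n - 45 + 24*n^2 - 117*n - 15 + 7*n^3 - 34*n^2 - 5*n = 7*n^3 - 10*n^2 - 113*n - 60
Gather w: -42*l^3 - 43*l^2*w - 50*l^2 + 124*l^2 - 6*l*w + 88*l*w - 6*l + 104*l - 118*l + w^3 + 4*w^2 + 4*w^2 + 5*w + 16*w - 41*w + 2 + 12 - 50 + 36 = -42*l^3 + 74*l^2 - 20*l + w^3 + 8*w^2 + w*(-43*l^2 + 82*l - 20)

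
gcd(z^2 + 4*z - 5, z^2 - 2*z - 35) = z + 5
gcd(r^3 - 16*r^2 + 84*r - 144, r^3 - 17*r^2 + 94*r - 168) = r^2 - 10*r + 24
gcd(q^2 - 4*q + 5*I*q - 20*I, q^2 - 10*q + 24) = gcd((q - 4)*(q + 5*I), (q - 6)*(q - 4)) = q - 4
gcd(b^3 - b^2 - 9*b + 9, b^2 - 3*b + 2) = b - 1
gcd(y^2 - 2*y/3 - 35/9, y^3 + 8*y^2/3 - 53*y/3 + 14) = y - 7/3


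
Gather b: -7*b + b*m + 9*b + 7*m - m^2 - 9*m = b*(m + 2) - m^2 - 2*m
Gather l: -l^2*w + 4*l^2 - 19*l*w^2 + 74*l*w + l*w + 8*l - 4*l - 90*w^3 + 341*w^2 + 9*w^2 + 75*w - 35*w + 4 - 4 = l^2*(4 - w) + l*(-19*w^2 + 75*w + 4) - 90*w^3 + 350*w^2 + 40*w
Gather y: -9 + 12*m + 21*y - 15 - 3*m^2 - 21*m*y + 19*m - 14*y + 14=-3*m^2 + 31*m + y*(7 - 21*m) - 10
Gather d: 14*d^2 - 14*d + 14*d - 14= 14*d^2 - 14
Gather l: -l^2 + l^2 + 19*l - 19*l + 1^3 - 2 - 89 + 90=0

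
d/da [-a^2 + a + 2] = 1 - 2*a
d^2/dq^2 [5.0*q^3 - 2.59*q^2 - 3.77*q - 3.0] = 30.0*q - 5.18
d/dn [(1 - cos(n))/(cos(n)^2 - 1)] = -sin(n)/(cos(n) + 1)^2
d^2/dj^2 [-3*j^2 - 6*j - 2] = -6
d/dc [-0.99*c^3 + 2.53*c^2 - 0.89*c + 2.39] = -2.97*c^2 + 5.06*c - 0.89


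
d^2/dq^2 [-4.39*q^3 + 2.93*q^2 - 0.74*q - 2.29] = 5.86 - 26.34*q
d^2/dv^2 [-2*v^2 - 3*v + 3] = -4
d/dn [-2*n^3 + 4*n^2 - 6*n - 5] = -6*n^2 + 8*n - 6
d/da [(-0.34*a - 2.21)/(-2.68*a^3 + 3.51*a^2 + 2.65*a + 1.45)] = (-1.8224*a^3 - 16.575*a^2 + 15.5142*a + 5.3635)/(7.1824*a^6 - 18.8136*a^5 - 1.8839*a^4 + 10.831*a^3 + 17.2015*a^2 + 7.685*a + 2.1025)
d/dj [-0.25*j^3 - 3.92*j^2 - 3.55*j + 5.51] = -0.75*j^2 - 7.84*j - 3.55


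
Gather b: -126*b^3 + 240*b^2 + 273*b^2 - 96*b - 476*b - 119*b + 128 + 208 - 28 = -126*b^3 + 513*b^2 - 691*b + 308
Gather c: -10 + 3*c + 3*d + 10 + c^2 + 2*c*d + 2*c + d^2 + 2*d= c^2 + c*(2*d + 5) + d^2 + 5*d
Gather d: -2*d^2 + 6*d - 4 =-2*d^2 + 6*d - 4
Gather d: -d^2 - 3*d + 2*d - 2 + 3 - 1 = -d^2 - d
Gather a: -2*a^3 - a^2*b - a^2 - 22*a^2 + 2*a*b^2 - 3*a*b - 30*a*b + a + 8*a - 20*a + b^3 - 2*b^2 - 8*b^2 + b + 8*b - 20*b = -2*a^3 + a^2*(-b - 23) + a*(2*b^2 - 33*b - 11) + b^3 - 10*b^2 - 11*b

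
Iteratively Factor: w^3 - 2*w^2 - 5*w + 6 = (w - 3)*(w^2 + w - 2) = (w - 3)*(w + 2)*(w - 1)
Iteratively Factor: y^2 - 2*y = (y - 2)*(y)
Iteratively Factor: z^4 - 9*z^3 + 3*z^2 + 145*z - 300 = (z - 5)*(z^3 - 4*z^2 - 17*z + 60) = (z - 5)*(z - 3)*(z^2 - z - 20) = (z - 5)*(z - 3)*(z + 4)*(z - 5)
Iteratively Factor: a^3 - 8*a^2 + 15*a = (a)*(a^2 - 8*a + 15) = a*(a - 3)*(a - 5)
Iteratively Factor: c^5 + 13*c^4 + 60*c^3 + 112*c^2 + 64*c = (c + 4)*(c^4 + 9*c^3 + 24*c^2 + 16*c) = (c + 1)*(c + 4)*(c^3 + 8*c^2 + 16*c) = c*(c + 1)*(c + 4)*(c^2 + 8*c + 16) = c*(c + 1)*(c + 4)^2*(c + 4)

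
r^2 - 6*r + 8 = (r - 4)*(r - 2)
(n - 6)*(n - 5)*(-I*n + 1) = -I*n^3 + n^2 + 11*I*n^2 - 11*n - 30*I*n + 30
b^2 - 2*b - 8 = (b - 4)*(b + 2)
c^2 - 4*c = c*(c - 4)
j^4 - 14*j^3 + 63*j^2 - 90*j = j*(j - 6)*(j - 5)*(j - 3)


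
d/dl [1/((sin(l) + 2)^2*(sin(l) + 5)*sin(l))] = (-19*sin(l) + 2*cos(2*l) - 12)*cos(l)/((sin(l) + 2)^3*(sin(l) + 5)^2*sin(l)^2)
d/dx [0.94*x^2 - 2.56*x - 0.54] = 1.88*x - 2.56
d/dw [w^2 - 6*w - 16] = 2*w - 6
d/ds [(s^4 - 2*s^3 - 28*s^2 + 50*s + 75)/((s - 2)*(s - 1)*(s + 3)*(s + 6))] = 2*(4*s^6 + 21*s^5 - 38*s^4 - 306*s^3 - 104*s^2 - 483*s + 2250)/(s^8 + 12*s^7 + 22*s^6 - 156*s^5 - 311*s^4 + 936*s^3 + 792*s^2 - 2592*s + 1296)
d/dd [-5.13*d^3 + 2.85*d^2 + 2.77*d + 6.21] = -15.39*d^2 + 5.7*d + 2.77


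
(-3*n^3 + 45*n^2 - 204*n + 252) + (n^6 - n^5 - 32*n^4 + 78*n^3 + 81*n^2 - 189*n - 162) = n^6 - n^5 - 32*n^4 + 75*n^3 + 126*n^2 - 393*n + 90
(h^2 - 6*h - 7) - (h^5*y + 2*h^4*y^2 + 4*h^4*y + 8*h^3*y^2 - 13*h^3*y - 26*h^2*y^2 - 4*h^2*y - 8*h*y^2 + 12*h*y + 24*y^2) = -h^5*y - 2*h^4*y^2 - 4*h^4*y - 8*h^3*y^2 + 13*h^3*y + 26*h^2*y^2 + 4*h^2*y + h^2 + 8*h*y^2 - 12*h*y - 6*h - 24*y^2 - 7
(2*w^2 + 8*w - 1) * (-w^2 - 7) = -2*w^4 - 8*w^3 - 13*w^2 - 56*w + 7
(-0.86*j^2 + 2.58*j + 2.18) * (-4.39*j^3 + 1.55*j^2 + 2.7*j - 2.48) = 3.7754*j^5 - 12.6592*j^4 - 7.8932*j^3 + 12.4778*j^2 - 0.5124*j - 5.4064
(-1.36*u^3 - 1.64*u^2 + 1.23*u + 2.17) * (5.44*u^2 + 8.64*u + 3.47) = -7.3984*u^5 - 20.672*u^4 - 12.1976*u^3 + 16.7412*u^2 + 23.0169*u + 7.5299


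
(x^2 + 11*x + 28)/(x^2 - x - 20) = (x + 7)/(x - 5)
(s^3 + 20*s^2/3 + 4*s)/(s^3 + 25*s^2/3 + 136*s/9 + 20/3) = 3*s/(3*s + 5)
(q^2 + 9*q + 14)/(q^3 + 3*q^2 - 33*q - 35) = (q + 2)/(q^2 - 4*q - 5)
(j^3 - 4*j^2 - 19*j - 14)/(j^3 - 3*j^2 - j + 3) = (j^2 - 5*j - 14)/(j^2 - 4*j + 3)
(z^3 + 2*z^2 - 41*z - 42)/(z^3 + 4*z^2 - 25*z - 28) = (z - 6)/(z - 4)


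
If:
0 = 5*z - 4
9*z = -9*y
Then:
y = -4/5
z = 4/5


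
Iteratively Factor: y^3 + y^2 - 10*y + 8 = (y + 4)*(y^2 - 3*y + 2) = (y - 1)*(y + 4)*(y - 2)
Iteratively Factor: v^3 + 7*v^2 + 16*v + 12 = (v + 2)*(v^2 + 5*v + 6) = (v + 2)^2*(v + 3)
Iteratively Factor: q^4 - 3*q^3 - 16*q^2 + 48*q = (q)*(q^3 - 3*q^2 - 16*q + 48) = q*(q + 4)*(q^2 - 7*q + 12) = q*(q - 3)*(q + 4)*(q - 4)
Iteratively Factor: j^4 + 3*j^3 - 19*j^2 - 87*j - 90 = (j + 3)*(j^3 - 19*j - 30) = (j - 5)*(j + 3)*(j^2 + 5*j + 6) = (j - 5)*(j + 3)^2*(j + 2)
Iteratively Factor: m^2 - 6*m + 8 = (m - 4)*(m - 2)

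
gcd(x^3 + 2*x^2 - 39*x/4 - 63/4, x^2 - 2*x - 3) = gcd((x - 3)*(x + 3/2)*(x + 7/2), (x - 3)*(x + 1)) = x - 3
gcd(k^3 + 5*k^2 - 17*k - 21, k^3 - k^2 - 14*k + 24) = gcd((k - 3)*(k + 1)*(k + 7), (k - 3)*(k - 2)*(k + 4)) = k - 3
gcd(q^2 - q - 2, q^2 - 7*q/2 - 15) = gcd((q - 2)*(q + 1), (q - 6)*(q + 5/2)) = 1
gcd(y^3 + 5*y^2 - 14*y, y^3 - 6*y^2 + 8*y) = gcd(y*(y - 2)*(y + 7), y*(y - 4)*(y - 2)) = y^2 - 2*y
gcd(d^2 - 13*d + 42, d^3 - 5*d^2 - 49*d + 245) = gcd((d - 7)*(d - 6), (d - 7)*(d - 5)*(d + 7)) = d - 7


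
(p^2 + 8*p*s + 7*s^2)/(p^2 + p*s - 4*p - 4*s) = (p + 7*s)/(p - 4)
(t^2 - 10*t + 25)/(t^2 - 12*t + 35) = (t - 5)/(t - 7)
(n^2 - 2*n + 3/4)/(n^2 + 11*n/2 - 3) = (n - 3/2)/(n + 6)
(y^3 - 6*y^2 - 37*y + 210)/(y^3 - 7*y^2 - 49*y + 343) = (y^2 + y - 30)/(y^2 - 49)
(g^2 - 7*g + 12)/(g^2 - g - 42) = (-g^2 + 7*g - 12)/(-g^2 + g + 42)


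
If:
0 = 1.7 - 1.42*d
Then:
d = 1.20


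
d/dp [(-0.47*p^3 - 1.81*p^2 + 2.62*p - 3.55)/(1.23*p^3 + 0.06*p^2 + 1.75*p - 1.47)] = (2.1981*p^4 - 8.0902*p^3 + 11.8475*p^2 + 5.7474*p + 2.3611)/(1.5129*p^6 + 0.1476*p^5 + 4.3086*p^4 - 3.4062*p^3 + 2.8861*p^2 - 5.145*p + 2.1609)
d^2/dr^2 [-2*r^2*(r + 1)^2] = -24*r^2 - 24*r - 4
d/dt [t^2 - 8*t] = 2*t - 8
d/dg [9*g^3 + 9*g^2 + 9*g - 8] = 27*g^2 + 18*g + 9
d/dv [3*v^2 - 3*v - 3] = 6*v - 3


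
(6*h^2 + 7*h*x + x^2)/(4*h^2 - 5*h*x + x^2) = (6*h^2 + 7*h*x + x^2)/(4*h^2 - 5*h*x + x^2)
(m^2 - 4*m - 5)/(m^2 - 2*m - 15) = (m + 1)/(m + 3)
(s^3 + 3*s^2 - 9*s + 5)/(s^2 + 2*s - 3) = (s^2 + 4*s - 5)/(s + 3)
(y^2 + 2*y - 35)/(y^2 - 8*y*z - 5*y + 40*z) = (y + 7)/(y - 8*z)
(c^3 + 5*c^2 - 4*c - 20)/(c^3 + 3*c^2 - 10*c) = (c + 2)/c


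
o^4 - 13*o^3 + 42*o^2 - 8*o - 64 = (o - 8)*(o - 4)*(o - 2)*(o + 1)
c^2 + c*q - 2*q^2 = (c - q)*(c + 2*q)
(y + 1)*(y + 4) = y^2 + 5*y + 4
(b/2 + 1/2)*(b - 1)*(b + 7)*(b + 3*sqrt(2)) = b^4/2 + 3*sqrt(2)*b^3/2 + 7*b^3/2 - b^2/2 + 21*sqrt(2)*b^2/2 - 7*b/2 - 3*sqrt(2)*b/2 - 21*sqrt(2)/2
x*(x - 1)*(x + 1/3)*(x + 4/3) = x^4 + 2*x^3/3 - 11*x^2/9 - 4*x/9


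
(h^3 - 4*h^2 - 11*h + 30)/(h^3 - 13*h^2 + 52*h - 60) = (h + 3)/(h - 6)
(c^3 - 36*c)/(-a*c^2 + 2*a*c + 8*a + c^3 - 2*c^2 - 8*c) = c*(36 - c^2)/(a*c^2 - 2*a*c - 8*a - c^3 + 2*c^2 + 8*c)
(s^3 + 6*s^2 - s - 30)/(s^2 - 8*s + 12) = (s^2 + 8*s + 15)/(s - 6)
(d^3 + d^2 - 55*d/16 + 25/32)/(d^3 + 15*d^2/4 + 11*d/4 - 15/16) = (4*d - 5)/(2*(2*d + 3))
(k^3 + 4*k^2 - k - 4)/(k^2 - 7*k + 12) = (k^3 + 4*k^2 - k - 4)/(k^2 - 7*k + 12)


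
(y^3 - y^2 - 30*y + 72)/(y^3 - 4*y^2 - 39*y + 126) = (y - 4)/(y - 7)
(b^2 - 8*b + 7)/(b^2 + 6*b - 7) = (b - 7)/(b + 7)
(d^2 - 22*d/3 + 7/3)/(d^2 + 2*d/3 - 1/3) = (d - 7)/(d + 1)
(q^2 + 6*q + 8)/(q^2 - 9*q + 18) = (q^2 + 6*q + 8)/(q^2 - 9*q + 18)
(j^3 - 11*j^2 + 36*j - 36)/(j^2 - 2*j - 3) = (j^2 - 8*j + 12)/(j + 1)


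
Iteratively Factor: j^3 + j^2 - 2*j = (j + 2)*(j^2 - j) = (j - 1)*(j + 2)*(j)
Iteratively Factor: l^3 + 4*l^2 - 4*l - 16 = (l + 4)*(l^2 - 4) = (l + 2)*(l + 4)*(l - 2)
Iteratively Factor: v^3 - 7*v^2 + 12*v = (v - 3)*(v^2 - 4*v) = (v - 4)*(v - 3)*(v)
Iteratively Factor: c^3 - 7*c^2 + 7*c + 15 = (c - 3)*(c^2 - 4*c - 5) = (c - 5)*(c - 3)*(c + 1)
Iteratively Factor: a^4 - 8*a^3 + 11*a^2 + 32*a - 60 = (a - 5)*(a^3 - 3*a^2 - 4*a + 12) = (a - 5)*(a + 2)*(a^2 - 5*a + 6) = (a - 5)*(a - 2)*(a + 2)*(a - 3)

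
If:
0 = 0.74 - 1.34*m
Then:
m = 0.55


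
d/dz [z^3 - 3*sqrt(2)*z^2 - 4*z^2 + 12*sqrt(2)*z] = 3*z^2 - 6*sqrt(2)*z - 8*z + 12*sqrt(2)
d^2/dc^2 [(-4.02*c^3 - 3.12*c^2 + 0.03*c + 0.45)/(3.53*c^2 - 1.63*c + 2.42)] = (5.6843418860808e-14*c^5 - 5.6843418860808e-14*c^4 + 12.1643460000001*c^3 + 288.705654*c^2 - 158.329566*c - 41.60439)/(43.986977*c^6 - 60.933801*c^5 + 118.602705*c^4 - 87.877375*c^3 + 81.30837*c^2 - 28.637796*c + 14.172488)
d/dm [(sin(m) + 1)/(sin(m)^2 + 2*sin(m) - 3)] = (-2*sin(m) + cos(m)^2 - 6)*cos(m)/(sin(m)^2 + 2*sin(m) - 3)^2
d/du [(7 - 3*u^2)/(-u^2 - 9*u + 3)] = (27*u^2 - 4*u + 63)/(u^4 + 18*u^3 + 75*u^2 - 54*u + 9)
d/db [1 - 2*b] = -2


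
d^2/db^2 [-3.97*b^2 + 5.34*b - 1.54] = -7.94000000000000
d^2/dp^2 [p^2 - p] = 2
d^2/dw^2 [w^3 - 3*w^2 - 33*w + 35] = 6*w - 6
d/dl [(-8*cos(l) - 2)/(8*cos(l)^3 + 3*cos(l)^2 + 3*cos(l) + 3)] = -(152*sin(2*l) + 72*sin(3*l) + 64*sin(4*l))/(18*cos(l) + 3*cos(2*l) + 4*cos(3*l) + 9)^2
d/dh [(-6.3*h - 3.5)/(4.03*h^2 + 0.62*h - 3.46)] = (25.389*h^2 + 28.21*h + 23.968)/(16.2409*h^4 + 4.9972*h^3 - 27.5032*h^2 - 4.2904*h + 11.9716)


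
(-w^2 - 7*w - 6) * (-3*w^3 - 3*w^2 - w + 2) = 3*w^5 + 24*w^4 + 40*w^3 + 23*w^2 - 8*w - 12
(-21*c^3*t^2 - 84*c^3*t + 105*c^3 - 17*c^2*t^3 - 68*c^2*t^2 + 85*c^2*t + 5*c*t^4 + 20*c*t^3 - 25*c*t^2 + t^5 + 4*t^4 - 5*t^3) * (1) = -21*c^3*t^2 - 84*c^3*t + 105*c^3 - 17*c^2*t^3 - 68*c^2*t^2 + 85*c^2*t + 5*c*t^4 + 20*c*t^3 - 25*c*t^2 + t^5 + 4*t^4 - 5*t^3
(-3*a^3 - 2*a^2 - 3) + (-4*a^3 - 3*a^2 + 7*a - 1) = -7*a^3 - 5*a^2 + 7*a - 4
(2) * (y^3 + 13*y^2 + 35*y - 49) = 2*y^3 + 26*y^2 + 70*y - 98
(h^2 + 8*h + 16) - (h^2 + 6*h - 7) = 2*h + 23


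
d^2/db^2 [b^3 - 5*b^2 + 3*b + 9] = 6*b - 10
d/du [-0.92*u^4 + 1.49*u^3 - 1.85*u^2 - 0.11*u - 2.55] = -3.68*u^3 + 4.47*u^2 - 3.7*u - 0.11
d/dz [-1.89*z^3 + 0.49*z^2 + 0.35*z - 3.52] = -5.67*z^2 + 0.98*z + 0.35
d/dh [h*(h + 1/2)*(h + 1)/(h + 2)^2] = (h^3 + 6*h^2 + 11*h/2 + 1)/(h^3 + 6*h^2 + 12*h + 8)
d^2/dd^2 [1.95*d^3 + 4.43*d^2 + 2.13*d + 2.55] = 11.7*d + 8.86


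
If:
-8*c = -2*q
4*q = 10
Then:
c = 5/8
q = 5/2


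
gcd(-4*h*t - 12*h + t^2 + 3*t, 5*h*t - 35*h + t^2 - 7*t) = 1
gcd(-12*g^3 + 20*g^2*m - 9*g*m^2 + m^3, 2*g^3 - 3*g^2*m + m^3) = g - m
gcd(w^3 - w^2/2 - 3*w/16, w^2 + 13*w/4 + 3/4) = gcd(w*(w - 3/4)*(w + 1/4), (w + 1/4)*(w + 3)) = w + 1/4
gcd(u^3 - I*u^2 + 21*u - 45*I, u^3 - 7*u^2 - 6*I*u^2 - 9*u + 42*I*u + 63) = u^2 - 6*I*u - 9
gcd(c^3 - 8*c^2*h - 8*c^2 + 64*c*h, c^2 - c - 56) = c - 8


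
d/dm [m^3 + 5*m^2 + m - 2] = 3*m^2 + 10*m + 1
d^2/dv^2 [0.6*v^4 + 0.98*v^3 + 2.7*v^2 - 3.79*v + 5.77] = 7.2*v^2 + 5.88*v + 5.4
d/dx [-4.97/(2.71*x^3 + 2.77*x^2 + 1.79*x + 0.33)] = (40.4061*x^2 + 27.5338*x + 8.8963)/(2.71*x^3 + 2.77*x^2 + 1.79*x + 0.33)^2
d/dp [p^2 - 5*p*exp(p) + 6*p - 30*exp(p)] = -5*p*exp(p) + 2*p - 35*exp(p) + 6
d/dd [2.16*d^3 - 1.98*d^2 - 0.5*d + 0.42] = 6.48*d^2 - 3.96*d - 0.5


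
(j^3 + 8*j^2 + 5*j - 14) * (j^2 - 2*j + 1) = j^5 + 6*j^4 - 10*j^3 - 16*j^2 + 33*j - 14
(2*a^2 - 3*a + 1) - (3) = 2*a^2 - 3*a - 2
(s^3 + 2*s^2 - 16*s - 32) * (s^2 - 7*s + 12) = s^5 - 5*s^4 - 18*s^3 + 104*s^2 + 32*s - 384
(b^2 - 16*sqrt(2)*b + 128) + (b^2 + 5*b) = 2*b^2 - 16*sqrt(2)*b + 5*b + 128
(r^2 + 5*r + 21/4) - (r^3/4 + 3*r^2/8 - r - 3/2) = -r^3/4 + 5*r^2/8 + 6*r + 27/4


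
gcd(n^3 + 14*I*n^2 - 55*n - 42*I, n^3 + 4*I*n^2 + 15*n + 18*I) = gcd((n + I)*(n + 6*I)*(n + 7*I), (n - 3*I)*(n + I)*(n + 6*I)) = n^2 + 7*I*n - 6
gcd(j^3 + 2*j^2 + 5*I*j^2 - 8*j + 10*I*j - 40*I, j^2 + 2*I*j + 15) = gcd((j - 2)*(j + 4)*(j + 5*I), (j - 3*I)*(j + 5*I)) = j + 5*I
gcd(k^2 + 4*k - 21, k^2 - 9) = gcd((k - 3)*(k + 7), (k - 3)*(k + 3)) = k - 3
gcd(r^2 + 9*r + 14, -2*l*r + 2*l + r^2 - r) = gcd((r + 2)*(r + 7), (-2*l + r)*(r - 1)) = 1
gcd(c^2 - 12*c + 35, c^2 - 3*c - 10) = c - 5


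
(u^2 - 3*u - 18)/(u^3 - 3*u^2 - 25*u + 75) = (u^2 - 3*u - 18)/(u^3 - 3*u^2 - 25*u + 75)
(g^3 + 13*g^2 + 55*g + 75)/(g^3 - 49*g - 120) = (g + 5)/(g - 8)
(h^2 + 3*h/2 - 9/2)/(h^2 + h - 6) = (h - 3/2)/(h - 2)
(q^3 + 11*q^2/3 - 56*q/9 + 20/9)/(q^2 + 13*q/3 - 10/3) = q - 2/3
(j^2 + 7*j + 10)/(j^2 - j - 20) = (j^2 + 7*j + 10)/(j^2 - j - 20)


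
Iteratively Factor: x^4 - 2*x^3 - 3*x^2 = (x + 1)*(x^3 - 3*x^2) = (x - 3)*(x + 1)*(x^2) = x*(x - 3)*(x + 1)*(x)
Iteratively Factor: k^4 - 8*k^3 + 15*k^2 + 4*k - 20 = (k - 5)*(k^3 - 3*k^2 + 4) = (k - 5)*(k - 2)*(k^2 - k - 2) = (k - 5)*(k - 2)^2*(k + 1)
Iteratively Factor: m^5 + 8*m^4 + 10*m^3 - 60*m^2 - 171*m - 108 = (m + 4)*(m^4 + 4*m^3 - 6*m^2 - 36*m - 27) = (m + 3)*(m + 4)*(m^3 + m^2 - 9*m - 9) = (m - 3)*(m + 3)*(m + 4)*(m^2 + 4*m + 3) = (m - 3)*(m + 1)*(m + 3)*(m + 4)*(m + 3)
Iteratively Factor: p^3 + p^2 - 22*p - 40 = (p - 5)*(p^2 + 6*p + 8) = (p - 5)*(p + 2)*(p + 4)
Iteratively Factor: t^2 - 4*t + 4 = (t - 2)*(t - 2)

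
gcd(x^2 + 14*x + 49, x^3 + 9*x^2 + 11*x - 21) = x + 7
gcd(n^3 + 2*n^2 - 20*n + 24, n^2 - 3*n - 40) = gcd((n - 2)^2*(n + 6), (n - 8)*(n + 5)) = 1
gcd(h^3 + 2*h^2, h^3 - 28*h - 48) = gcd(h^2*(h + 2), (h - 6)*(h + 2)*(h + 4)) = h + 2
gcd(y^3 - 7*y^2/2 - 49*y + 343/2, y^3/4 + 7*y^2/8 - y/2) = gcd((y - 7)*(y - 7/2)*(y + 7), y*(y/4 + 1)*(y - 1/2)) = 1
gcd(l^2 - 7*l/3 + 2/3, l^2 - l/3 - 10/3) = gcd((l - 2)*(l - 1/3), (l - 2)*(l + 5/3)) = l - 2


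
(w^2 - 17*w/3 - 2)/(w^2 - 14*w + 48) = (w + 1/3)/(w - 8)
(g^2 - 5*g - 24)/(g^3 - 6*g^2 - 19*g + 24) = 1/(g - 1)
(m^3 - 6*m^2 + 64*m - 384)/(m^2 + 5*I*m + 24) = (m^2 + m*(-6 - 8*I) + 48*I)/(m - 3*I)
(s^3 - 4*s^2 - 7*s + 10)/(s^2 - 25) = (s^2 + s - 2)/(s + 5)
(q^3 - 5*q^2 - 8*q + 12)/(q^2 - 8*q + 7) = (q^2 - 4*q - 12)/(q - 7)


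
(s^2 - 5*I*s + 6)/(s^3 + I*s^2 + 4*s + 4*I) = (s - 6*I)/(s^2 + 4)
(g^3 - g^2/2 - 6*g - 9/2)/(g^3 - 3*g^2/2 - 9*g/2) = (g + 1)/g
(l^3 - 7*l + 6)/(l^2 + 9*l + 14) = (l^3 - 7*l + 6)/(l^2 + 9*l + 14)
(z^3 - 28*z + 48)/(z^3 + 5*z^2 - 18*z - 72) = (z - 2)/(z + 3)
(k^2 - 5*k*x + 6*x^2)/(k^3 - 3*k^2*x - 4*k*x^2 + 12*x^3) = 1/(k + 2*x)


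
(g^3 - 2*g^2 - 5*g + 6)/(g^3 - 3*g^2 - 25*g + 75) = (g^2 + g - 2)/(g^2 - 25)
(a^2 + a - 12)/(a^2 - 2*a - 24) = (a - 3)/(a - 6)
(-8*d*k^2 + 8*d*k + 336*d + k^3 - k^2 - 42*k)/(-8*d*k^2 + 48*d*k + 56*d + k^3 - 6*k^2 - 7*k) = (k + 6)/(k + 1)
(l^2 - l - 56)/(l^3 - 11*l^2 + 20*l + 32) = (l + 7)/(l^2 - 3*l - 4)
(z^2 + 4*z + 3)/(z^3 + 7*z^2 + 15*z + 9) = 1/(z + 3)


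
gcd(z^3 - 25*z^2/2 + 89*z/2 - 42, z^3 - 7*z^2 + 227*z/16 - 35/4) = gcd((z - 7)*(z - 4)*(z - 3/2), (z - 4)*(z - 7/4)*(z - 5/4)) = z - 4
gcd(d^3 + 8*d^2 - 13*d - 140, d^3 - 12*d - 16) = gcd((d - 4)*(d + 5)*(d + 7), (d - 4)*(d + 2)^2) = d - 4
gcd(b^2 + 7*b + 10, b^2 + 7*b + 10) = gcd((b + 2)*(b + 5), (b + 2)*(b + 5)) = b^2 + 7*b + 10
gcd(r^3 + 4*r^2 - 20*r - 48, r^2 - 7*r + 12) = r - 4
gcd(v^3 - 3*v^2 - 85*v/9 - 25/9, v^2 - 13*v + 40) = v - 5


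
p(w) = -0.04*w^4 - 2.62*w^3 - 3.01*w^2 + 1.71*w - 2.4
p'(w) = -0.16*w^3 - 7.86*w^2 - 6.02*w + 1.71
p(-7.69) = 858.03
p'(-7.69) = -344.04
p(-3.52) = 62.41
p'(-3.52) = -67.51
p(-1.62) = -2.21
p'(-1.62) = -8.49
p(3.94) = -212.27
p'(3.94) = -153.81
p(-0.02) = -2.44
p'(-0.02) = 1.83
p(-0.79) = -4.35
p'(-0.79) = 1.64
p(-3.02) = 33.82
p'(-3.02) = -47.39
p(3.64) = -169.44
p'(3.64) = -132.06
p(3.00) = -98.34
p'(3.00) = -91.41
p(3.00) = -98.34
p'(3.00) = -91.41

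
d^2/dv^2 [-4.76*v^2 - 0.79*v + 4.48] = -9.52000000000000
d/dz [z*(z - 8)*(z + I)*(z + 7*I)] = 4*z^3 + z^2*(-24 + 24*I) + z*(-14 - 128*I) + 56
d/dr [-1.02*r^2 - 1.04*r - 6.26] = -2.04*r - 1.04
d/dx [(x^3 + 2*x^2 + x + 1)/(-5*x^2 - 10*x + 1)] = (-5*x^4 - 20*x^3 - 12*x^2 + 14*x + 11)/(25*x^4 + 100*x^3 + 90*x^2 - 20*x + 1)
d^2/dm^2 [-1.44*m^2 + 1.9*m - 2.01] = -2.88000000000000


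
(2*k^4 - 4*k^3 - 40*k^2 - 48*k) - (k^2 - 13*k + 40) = 2*k^4 - 4*k^3 - 41*k^2 - 35*k - 40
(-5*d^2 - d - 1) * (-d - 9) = 5*d^3 + 46*d^2 + 10*d + 9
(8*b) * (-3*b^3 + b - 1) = -24*b^4 + 8*b^2 - 8*b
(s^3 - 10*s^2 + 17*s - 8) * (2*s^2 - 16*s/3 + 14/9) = 2*s^5 - 76*s^4/3 + 800*s^3/9 - 1100*s^2/9 + 622*s/9 - 112/9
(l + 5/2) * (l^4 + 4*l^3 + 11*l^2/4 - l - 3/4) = l^5 + 13*l^4/2 + 51*l^3/4 + 47*l^2/8 - 13*l/4 - 15/8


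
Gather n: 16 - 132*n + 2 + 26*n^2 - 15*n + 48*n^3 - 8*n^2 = 48*n^3 + 18*n^2 - 147*n + 18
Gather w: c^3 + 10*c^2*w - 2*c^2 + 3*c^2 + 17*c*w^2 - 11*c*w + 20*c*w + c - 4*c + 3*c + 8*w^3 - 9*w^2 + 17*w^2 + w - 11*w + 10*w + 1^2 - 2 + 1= c^3 + c^2 + 8*w^3 + w^2*(17*c + 8) + w*(10*c^2 + 9*c)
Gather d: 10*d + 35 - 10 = 10*d + 25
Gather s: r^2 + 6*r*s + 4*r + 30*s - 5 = r^2 + 4*r + s*(6*r + 30) - 5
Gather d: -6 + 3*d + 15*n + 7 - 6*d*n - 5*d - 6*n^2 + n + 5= d*(-6*n - 2) - 6*n^2 + 16*n + 6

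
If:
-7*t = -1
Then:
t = 1/7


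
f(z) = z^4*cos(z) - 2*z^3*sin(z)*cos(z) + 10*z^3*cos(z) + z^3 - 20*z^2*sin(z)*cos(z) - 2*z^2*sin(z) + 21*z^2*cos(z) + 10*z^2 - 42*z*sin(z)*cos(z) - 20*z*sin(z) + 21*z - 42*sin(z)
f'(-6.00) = -23.72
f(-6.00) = -93.68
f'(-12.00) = -5672.26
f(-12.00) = 5368.89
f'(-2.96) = -38.96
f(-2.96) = -1.64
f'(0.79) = -32.75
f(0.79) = -28.98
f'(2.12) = -55.87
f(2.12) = -2.06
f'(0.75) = -35.71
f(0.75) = -27.60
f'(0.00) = -21.00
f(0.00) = 0.00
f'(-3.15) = -57.59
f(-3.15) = 7.59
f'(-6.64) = -118.50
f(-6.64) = -40.65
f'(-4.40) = 57.40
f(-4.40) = 53.97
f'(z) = -z^4*sin(z) + 2*z^3*sin(z)^2 - 10*z^3*sin(z) - 2*z^3*cos(z)^2 + 4*z^3*cos(z) + 20*z^2*sin(z)^2 - 6*z^2*sin(z)*cos(z) - 21*z^2*sin(z) - 20*z^2*cos(z)^2 + 28*z^2*cos(z) + 3*z^2 + 42*z*sin(z)^2 - 40*z*sin(z)*cos(z) - 4*z*sin(z) - 42*z*cos(z)^2 + 22*z*cos(z) + 20*z - 42*sin(z)*cos(z) - 20*sin(z) - 42*cos(z) + 21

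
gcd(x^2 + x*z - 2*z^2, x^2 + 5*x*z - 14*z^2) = 1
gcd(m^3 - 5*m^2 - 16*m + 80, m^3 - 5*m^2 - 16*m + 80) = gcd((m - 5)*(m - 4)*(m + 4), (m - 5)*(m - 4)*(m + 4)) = m^3 - 5*m^2 - 16*m + 80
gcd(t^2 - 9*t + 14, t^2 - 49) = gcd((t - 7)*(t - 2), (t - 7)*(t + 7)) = t - 7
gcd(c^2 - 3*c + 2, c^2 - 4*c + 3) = c - 1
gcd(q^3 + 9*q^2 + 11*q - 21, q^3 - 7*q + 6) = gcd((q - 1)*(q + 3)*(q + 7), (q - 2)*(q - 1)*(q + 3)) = q^2 + 2*q - 3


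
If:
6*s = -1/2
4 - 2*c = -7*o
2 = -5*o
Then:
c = 3/5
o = -2/5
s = -1/12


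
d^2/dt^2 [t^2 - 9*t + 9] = 2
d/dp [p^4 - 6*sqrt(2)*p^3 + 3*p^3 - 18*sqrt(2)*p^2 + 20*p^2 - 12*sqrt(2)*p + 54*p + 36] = 4*p^3 - 18*sqrt(2)*p^2 + 9*p^2 - 36*sqrt(2)*p + 40*p - 12*sqrt(2) + 54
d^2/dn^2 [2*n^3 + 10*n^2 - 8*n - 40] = 12*n + 20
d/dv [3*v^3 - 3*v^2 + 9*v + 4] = 9*v^2 - 6*v + 9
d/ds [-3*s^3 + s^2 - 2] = s*(2 - 9*s)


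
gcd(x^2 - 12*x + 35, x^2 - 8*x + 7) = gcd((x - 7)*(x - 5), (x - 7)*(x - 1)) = x - 7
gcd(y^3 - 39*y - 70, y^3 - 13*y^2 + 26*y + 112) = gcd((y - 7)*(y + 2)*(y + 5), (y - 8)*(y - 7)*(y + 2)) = y^2 - 5*y - 14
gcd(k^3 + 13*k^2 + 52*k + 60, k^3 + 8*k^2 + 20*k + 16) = k + 2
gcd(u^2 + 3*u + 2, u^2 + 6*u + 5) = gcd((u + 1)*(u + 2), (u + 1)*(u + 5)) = u + 1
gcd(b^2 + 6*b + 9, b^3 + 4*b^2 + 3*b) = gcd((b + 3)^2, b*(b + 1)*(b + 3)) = b + 3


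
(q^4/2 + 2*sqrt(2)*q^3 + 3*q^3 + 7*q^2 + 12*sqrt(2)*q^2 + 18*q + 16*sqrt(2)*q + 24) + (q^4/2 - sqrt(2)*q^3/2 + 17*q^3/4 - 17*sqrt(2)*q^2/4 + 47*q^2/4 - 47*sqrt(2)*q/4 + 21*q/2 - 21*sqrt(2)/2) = q^4 + 3*sqrt(2)*q^3/2 + 29*q^3/4 + 31*sqrt(2)*q^2/4 + 75*q^2/4 + 17*sqrt(2)*q/4 + 57*q/2 - 21*sqrt(2)/2 + 24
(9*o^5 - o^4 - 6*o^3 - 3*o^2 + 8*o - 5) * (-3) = -27*o^5 + 3*o^4 + 18*o^3 + 9*o^2 - 24*o + 15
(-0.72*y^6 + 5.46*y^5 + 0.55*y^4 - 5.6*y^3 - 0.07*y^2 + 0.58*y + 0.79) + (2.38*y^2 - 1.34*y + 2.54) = -0.72*y^6 + 5.46*y^5 + 0.55*y^4 - 5.6*y^3 + 2.31*y^2 - 0.76*y + 3.33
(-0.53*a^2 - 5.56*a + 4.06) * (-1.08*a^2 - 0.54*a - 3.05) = 0.5724*a^4 + 6.291*a^3 + 0.2341*a^2 + 14.7656*a - 12.383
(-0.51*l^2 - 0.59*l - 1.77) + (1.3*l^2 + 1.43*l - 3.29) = 0.79*l^2 + 0.84*l - 5.06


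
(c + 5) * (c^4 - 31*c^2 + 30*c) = c^5 + 5*c^4 - 31*c^3 - 125*c^2 + 150*c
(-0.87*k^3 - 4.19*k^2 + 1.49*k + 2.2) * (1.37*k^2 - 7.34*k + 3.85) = -1.1919*k^5 + 0.645499999999998*k^4 + 29.4464*k^3 - 24.0541*k^2 - 10.4115*k + 8.47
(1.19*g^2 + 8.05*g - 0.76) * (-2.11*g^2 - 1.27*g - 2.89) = -2.5109*g^4 - 18.4968*g^3 - 12.059*g^2 - 22.2993*g + 2.1964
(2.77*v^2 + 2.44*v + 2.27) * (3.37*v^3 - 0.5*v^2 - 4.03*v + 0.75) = 9.3349*v^5 + 6.8378*v^4 - 4.7332*v^3 - 8.8907*v^2 - 7.3181*v + 1.7025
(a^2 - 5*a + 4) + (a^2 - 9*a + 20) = 2*a^2 - 14*a + 24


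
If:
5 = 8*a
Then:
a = 5/8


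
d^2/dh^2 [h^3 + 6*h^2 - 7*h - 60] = 6*h + 12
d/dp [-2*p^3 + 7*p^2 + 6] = 2*p*(7 - 3*p)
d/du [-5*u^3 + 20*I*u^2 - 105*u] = -15*u^2 + 40*I*u - 105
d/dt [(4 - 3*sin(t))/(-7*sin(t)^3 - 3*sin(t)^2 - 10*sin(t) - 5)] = (-42*sin(t)^3 + 75*sin(t)^2 + 24*sin(t) + 55)*cos(t)/(7*sin(t)^3 + 3*sin(t)^2 + 10*sin(t) + 5)^2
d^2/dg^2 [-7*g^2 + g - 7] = -14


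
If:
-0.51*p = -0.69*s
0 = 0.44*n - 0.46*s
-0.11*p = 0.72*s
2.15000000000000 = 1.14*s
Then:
No Solution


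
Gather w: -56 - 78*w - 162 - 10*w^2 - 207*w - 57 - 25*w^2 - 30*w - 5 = -35*w^2 - 315*w - 280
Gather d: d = d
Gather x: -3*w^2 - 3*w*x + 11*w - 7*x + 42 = -3*w^2 + 11*w + x*(-3*w - 7) + 42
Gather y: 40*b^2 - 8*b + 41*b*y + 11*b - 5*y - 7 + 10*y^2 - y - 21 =40*b^2 + 3*b + 10*y^2 + y*(41*b - 6) - 28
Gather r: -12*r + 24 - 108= -12*r - 84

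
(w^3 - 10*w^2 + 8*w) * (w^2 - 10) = w^5 - 10*w^4 - 2*w^3 + 100*w^2 - 80*w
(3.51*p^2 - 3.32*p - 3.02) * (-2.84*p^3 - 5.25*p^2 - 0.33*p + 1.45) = -9.9684*p^5 - 8.9987*p^4 + 24.8485*p^3 + 22.0401*p^2 - 3.8174*p - 4.379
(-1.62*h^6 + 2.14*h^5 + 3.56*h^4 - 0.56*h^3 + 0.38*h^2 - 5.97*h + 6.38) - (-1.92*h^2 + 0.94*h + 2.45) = -1.62*h^6 + 2.14*h^5 + 3.56*h^4 - 0.56*h^3 + 2.3*h^2 - 6.91*h + 3.93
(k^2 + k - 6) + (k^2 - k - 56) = 2*k^2 - 62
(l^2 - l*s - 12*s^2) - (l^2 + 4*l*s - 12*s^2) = -5*l*s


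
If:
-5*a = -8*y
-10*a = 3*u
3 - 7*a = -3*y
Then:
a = 24/41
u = -80/41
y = 15/41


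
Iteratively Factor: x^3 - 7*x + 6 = (x + 3)*(x^2 - 3*x + 2) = (x - 1)*(x + 3)*(x - 2)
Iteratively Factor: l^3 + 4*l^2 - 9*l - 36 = (l - 3)*(l^2 + 7*l + 12) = (l - 3)*(l + 4)*(l + 3)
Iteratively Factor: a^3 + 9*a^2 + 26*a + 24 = (a + 2)*(a^2 + 7*a + 12) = (a + 2)*(a + 3)*(a + 4)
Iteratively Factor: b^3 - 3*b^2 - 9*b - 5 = (b + 1)*(b^2 - 4*b - 5) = (b + 1)^2*(b - 5)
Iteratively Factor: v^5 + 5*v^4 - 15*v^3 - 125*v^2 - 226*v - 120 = (v + 1)*(v^4 + 4*v^3 - 19*v^2 - 106*v - 120) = (v - 5)*(v + 1)*(v^3 + 9*v^2 + 26*v + 24) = (v - 5)*(v + 1)*(v + 3)*(v^2 + 6*v + 8) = (v - 5)*(v + 1)*(v + 2)*(v + 3)*(v + 4)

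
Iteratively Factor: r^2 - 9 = (r - 3)*(r + 3)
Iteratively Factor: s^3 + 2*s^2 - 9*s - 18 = (s + 3)*(s^2 - s - 6) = (s + 2)*(s + 3)*(s - 3)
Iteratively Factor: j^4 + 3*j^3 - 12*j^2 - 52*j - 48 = (j + 2)*(j^3 + j^2 - 14*j - 24) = (j - 4)*(j + 2)*(j^2 + 5*j + 6) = (j - 4)*(j + 2)*(j + 3)*(j + 2)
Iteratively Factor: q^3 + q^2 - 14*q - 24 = (q + 2)*(q^2 - q - 12) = (q + 2)*(q + 3)*(q - 4)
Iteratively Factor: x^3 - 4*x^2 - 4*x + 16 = (x + 2)*(x^2 - 6*x + 8) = (x - 2)*(x + 2)*(x - 4)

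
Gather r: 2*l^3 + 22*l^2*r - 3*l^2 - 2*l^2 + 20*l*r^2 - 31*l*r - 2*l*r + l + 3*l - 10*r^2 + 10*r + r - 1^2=2*l^3 - 5*l^2 + 4*l + r^2*(20*l - 10) + r*(22*l^2 - 33*l + 11) - 1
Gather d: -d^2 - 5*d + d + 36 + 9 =-d^2 - 4*d + 45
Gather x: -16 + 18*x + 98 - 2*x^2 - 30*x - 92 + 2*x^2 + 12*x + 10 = 0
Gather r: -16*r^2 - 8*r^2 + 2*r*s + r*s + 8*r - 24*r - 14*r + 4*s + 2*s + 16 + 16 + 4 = -24*r^2 + r*(3*s - 30) + 6*s + 36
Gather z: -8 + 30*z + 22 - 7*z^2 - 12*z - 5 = -7*z^2 + 18*z + 9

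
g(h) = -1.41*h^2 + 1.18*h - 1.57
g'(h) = 1.18 - 2.82*h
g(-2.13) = -10.48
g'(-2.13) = 7.19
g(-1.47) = -6.35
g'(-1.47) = 5.33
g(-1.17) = -4.88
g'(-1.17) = 4.48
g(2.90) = -10.01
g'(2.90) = -7.00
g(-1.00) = -4.16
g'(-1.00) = 4.00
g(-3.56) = -23.64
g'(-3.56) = 11.22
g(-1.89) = -8.84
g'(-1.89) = 6.51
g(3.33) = -13.28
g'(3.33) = -8.21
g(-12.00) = -218.77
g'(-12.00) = 35.02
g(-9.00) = -126.40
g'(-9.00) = 26.56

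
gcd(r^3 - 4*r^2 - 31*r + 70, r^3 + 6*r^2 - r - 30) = r^2 + 3*r - 10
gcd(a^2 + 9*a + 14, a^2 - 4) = a + 2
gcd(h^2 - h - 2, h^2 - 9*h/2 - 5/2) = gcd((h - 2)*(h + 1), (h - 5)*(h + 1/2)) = 1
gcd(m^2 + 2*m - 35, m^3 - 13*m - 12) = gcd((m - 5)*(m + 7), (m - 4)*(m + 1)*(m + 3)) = 1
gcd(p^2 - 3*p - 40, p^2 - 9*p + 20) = 1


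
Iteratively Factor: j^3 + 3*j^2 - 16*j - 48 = (j + 3)*(j^2 - 16) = (j + 3)*(j + 4)*(j - 4)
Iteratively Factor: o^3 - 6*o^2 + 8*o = (o)*(o^2 - 6*o + 8) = o*(o - 4)*(o - 2)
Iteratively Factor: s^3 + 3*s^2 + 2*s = (s)*(s^2 + 3*s + 2) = s*(s + 1)*(s + 2)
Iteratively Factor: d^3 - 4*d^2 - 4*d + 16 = (d + 2)*(d^2 - 6*d + 8) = (d - 2)*(d + 2)*(d - 4)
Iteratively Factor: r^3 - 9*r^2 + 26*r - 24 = (r - 4)*(r^2 - 5*r + 6) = (r - 4)*(r - 3)*(r - 2)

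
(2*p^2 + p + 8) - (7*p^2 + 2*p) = -5*p^2 - p + 8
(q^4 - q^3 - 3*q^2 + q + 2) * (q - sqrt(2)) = q^5 - sqrt(2)*q^4 - q^4 - 3*q^3 + sqrt(2)*q^3 + q^2 + 3*sqrt(2)*q^2 - sqrt(2)*q + 2*q - 2*sqrt(2)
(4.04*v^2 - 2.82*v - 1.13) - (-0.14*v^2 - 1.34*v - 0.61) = 4.18*v^2 - 1.48*v - 0.52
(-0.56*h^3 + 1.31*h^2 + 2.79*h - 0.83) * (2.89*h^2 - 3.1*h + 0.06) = -1.6184*h^5 + 5.5219*h^4 + 3.9685*h^3 - 10.9691*h^2 + 2.7404*h - 0.0498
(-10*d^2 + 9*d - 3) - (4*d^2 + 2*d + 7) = -14*d^2 + 7*d - 10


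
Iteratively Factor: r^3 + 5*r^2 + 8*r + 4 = (r + 2)*(r^2 + 3*r + 2) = (r + 2)^2*(r + 1)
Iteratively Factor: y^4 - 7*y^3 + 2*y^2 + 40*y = (y - 4)*(y^3 - 3*y^2 - 10*y) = (y - 5)*(y - 4)*(y^2 + 2*y) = (y - 5)*(y - 4)*(y + 2)*(y)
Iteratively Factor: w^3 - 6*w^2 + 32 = (w + 2)*(w^2 - 8*w + 16) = (w - 4)*(w + 2)*(w - 4)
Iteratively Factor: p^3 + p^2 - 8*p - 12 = (p - 3)*(p^2 + 4*p + 4) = (p - 3)*(p + 2)*(p + 2)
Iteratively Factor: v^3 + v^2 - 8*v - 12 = (v - 3)*(v^2 + 4*v + 4) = (v - 3)*(v + 2)*(v + 2)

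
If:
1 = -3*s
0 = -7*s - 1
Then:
No Solution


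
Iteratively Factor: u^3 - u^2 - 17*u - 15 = (u + 1)*(u^2 - 2*u - 15) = (u - 5)*(u + 1)*(u + 3)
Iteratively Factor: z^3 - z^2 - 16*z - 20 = (z + 2)*(z^2 - 3*z - 10) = (z - 5)*(z + 2)*(z + 2)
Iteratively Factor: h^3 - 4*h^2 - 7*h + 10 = (h - 1)*(h^2 - 3*h - 10) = (h - 1)*(h + 2)*(h - 5)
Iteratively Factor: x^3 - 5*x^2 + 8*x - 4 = (x - 2)*(x^2 - 3*x + 2) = (x - 2)^2*(x - 1)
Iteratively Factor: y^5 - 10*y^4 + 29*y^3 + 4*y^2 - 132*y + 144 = (y - 3)*(y^4 - 7*y^3 + 8*y^2 + 28*y - 48) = (y - 4)*(y - 3)*(y^3 - 3*y^2 - 4*y + 12) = (y - 4)*(y - 3)*(y - 2)*(y^2 - y - 6) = (y - 4)*(y - 3)*(y - 2)*(y + 2)*(y - 3)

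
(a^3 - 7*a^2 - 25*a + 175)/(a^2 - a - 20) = (a^2 - 2*a - 35)/(a + 4)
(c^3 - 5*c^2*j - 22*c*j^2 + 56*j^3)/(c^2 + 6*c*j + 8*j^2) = (c^2 - 9*c*j + 14*j^2)/(c + 2*j)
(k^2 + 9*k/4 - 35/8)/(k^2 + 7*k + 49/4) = (4*k - 5)/(2*(2*k + 7))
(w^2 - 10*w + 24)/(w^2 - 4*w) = (w - 6)/w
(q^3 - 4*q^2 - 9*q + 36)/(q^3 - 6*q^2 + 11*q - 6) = (q^2 - q - 12)/(q^2 - 3*q + 2)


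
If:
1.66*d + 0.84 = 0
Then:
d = -0.51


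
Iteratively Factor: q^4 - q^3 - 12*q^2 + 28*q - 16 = (q - 2)*(q^3 + q^2 - 10*q + 8) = (q - 2)^2*(q^2 + 3*q - 4) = (q - 2)^2*(q + 4)*(q - 1)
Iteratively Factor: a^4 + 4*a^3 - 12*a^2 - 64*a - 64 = (a + 4)*(a^3 - 12*a - 16) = (a + 2)*(a + 4)*(a^2 - 2*a - 8) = (a + 2)^2*(a + 4)*(a - 4)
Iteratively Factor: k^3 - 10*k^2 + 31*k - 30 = (k - 3)*(k^2 - 7*k + 10) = (k - 3)*(k - 2)*(k - 5)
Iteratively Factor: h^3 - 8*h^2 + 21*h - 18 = (h - 3)*(h^2 - 5*h + 6) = (h - 3)*(h - 2)*(h - 3)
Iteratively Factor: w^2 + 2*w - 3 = (w + 3)*(w - 1)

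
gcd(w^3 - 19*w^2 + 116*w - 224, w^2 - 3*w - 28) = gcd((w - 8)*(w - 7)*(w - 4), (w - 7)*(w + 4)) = w - 7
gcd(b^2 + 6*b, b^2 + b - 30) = b + 6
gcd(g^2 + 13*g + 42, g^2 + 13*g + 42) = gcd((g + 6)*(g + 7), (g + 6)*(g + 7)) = g^2 + 13*g + 42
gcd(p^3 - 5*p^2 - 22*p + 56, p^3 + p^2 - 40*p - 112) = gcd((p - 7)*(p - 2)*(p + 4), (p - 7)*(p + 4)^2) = p^2 - 3*p - 28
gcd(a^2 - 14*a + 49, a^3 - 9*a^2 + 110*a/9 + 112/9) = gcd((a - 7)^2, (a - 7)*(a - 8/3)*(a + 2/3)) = a - 7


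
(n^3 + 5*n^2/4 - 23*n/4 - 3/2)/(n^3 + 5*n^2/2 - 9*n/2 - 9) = (4*n + 1)/(2*(2*n + 3))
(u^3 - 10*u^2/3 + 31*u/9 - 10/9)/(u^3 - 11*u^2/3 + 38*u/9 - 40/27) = 3*(u - 1)/(3*u - 4)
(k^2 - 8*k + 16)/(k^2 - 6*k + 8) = (k - 4)/(k - 2)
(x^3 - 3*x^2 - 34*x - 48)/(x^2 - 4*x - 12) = (x^2 - 5*x - 24)/(x - 6)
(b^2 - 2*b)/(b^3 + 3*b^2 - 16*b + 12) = b/(b^2 + 5*b - 6)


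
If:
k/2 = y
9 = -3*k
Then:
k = -3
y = -3/2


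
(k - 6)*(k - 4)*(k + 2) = k^3 - 8*k^2 + 4*k + 48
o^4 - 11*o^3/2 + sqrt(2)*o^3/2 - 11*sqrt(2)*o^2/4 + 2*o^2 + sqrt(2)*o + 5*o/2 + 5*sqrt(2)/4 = (o - 5)*(o - 1)*(o + 1/2)*(o + sqrt(2)/2)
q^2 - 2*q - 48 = (q - 8)*(q + 6)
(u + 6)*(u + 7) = u^2 + 13*u + 42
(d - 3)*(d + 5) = d^2 + 2*d - 15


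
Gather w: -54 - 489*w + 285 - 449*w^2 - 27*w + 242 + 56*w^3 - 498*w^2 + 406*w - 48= 56*w^3 - 947*w^2 - 110*w + 425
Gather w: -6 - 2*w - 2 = -2*w - 8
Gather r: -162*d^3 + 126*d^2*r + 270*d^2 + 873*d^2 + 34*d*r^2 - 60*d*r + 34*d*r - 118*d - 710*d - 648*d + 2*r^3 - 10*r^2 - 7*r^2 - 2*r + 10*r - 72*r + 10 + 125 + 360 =-162*d^3 + 1143*d^2 - 1476*d + 2*r^3 + r^2*(34*d - 17) + r*(126*d^2 - 26*d - 64) + 495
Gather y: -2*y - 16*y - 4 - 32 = -18*y - 36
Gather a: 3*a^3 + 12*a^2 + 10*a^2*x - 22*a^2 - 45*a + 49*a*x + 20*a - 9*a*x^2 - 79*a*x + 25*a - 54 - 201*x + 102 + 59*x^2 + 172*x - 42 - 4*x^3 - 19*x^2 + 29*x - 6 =3*a^3 + a^2*(10*x - 10) + a*(-9*x^2 - 30*x) - 4*x^3 + 40*x^2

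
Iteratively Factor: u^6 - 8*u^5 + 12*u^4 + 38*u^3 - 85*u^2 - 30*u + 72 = (u - 4)*(u^5 - 4*u^4 - 4*u^3 + 22*u^2 + 3*u - 18) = (u - 4)*(u - 1)*(u^4 - 3*u^3 - 7*u^2 + 15*u + 18) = (u - 4)*(u - 3)*(u - 1)*(u^3 - 7*u - 6) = (u - 4)*(u - 3)*(u - 1)*(u + 1)*(u^2 - u - 6) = (u - 4)*(u - 3)*(u - 1)*(u + 1)*(u + 2)*(u - 3)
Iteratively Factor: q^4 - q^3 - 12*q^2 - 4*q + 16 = (q + 2)*(q^3 - 3*q^2 - 6*q + 8) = (q - 4)*(q + 2)*(q^2 + q - 2) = (q - 4)*(q + 2)^2*(q - 1)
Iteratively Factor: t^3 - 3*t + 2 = (t - 1)*(t^2 + t - 2) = (t - 1)*(t + 2)*(t - 1)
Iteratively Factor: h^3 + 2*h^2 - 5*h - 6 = (h + 1)*(h^2 + h - 6) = (h + 1)*(h + 3)*(h - 2)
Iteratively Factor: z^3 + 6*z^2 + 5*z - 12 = (z - 1)*(z^2 + 7*z + 12) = (z - 1)*(z + 3)*(z + 4)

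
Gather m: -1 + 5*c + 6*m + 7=5*c + 6*m + 6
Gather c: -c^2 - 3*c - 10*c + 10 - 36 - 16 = -c^2 - 13*c - 42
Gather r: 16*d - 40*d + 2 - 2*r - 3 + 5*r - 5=-24*d + 3*r - 6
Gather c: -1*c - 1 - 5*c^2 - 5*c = -5*c^2 - 6*c - 1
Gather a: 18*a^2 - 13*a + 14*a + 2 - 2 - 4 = 18*a^2 + a - 4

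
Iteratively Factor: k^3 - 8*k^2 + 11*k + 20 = (k - 4)*(k^2 - 4*k - 5) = (k - 5)*(k - 4)*(k + 1)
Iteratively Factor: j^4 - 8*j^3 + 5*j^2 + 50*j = (j)*(j^3 - 8*j^2 + 5*j + 50) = j*(j - 5)*(j^2 - 3*j - 10) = j*(j - 5)*(j + 2)*(j - 5)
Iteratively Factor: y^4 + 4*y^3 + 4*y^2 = (y + 2)*(y^3 + 2*y^2) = y*(y + 2)*(y^2 + 2*y) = y*(y + 2)^2*(y)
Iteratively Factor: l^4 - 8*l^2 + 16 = (l + 2)*(l^3 - 2*l^2 - 4*l + 8) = (l - 2)*(l + 2)*(l^2 - 4) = (l - 2)^2*(l + 2)*(l + 2)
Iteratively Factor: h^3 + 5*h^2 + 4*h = (h)*(h^2 + 5*h + 4) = h*(h + 1)*(h + 4)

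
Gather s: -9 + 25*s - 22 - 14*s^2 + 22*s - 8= -14*s^2 + 47*s - 39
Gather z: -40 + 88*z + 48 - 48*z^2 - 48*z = -48*z^2 + 40*z + 8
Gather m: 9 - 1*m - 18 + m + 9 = 0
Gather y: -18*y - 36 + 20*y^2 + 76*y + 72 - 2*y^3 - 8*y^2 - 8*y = -2*y^3 + 12*y^2 + 50*y + 36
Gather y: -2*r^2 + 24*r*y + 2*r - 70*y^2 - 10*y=-2*r^2 + 2*r - 70*y^2 + y*(24*r - 10)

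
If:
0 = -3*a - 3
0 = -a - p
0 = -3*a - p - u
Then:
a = -1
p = 1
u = 2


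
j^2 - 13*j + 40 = (j - 8)*(j - 5)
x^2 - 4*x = x*(x - 4)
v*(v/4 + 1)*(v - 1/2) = v^3/4 + 7*v^2/8 - v/2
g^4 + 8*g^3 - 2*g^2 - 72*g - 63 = (g - 3)*(g + 1)*(g + 3)*(g + 7)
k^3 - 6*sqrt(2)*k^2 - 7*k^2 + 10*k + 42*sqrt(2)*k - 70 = (k - 7)*(k - 5*sqrt(2))*(k - sqrt(2))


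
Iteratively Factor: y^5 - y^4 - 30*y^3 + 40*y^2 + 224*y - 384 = (y - 3)*(y^4 + 2*y^3 - 24*y^2 - 32*y + 128) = (y - 3)*(y - 2)*(y^3 + 4*y^2 - 16*y - 64) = (y - 4)*(y - 3)*(y - 2)*(y^2 + 8*y + 16) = (y - 4)*(y - 3)*(y - 2)*(y + 4)*(y + 4)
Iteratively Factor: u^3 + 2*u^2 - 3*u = (u - 1)*(u^2 + 3*u) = u*(u - 1)*(u + 3)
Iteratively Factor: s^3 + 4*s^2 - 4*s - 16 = (s - 2)*(s^2 + 6*s + 8) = (s - 2)*(s + 4)*(s + 2)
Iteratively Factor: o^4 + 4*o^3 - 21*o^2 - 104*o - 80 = (o + 4)*(o^3 - 21*o - 20) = (o + 1)*(o + 4)*(o^2 - o - 20) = (o + 1)*(o + 4)^2*(o - 5)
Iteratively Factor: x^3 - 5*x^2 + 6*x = (x)*(x^2 - 5*x + 6) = x*(x - 2)*(x - 3)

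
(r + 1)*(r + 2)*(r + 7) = r^3 + 10*r^2 + 23*r + 14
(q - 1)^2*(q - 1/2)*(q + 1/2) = q^4 - 2*q^3 + 3*q^2/4 + q/2 - 1/4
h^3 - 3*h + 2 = (h - 1)^2*(h + 2)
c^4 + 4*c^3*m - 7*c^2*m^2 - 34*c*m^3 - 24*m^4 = (c - 3*m)*(c + m)*(c + 2*m)*(c + 4*m)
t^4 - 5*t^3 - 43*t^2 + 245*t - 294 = (t - 7)*(t - 3)*(t - 2)*(t + 7)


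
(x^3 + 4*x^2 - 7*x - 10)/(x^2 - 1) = (x^2 + 3*x - 10)/(x - 1)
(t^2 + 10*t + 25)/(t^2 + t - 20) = (t + 5)/(t - 4)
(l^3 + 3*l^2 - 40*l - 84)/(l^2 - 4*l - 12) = l + 7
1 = 1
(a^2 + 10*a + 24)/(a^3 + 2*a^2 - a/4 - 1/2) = 4*(a^2 + 10*a + 24)/(4*a^3 + 8*a^2 - a - 2)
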